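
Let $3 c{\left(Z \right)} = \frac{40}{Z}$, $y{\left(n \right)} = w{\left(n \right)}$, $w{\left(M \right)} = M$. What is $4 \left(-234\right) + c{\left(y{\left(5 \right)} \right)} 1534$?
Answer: $\frac{9464}{3} \approx 3154.7$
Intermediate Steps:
$y{\left(n \right)} = n$
$c{\left(Z \right)} = \frac{40}{3 Z}$ ($c{\left(Z \right)} = \frac{40 \frac{1}{Z}}{3} = \frac{40}{3 Z}$)
$4 \left(-234\right) + c{\left(y{\left(5 \right)} \right)} 1534 = 4 \left(-234\right) + \frac{40}{3 \cdot 5} \cdot 1534 = -936 + \frac{40}{3} \cdot \frac{1}{5} \cdot 1534 = -936 + \frac{8}{3} \cdot 1534 = -936 + \frac{12272}{3} = \frac{9464}{3}$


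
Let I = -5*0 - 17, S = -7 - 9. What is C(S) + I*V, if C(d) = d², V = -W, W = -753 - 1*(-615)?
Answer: -2090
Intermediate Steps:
W = -138 (W = -753 + 615 = -138)
S = -16
I = -17 (I = 0 - 17 = -17)
V = 138 (V = -1*(-138) = 138)
C(S) + I*V = (-16)² - 17*138 = 256 - 2346 = -2090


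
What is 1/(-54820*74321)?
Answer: -1/4074277220 ≈ -2.4544e-10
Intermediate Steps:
1/(-54820*74321) = -1/54820*1/74321 = -1/4074277220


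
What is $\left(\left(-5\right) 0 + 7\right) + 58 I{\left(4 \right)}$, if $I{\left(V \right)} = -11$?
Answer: $-631$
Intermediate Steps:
$\left(\left(-5\right) 0 + 7\right) + 58 I{\left(4 \right)} = \left(\left(-5\right) 0 + 7\right) + 58 \left(-11\right) = \left(0 + 7\right) - 638 = 7 - 638 = -631$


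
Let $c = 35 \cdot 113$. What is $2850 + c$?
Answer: $6805$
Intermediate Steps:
$c = 3955$
$2850 + c = 2850 + 3955 = 6805$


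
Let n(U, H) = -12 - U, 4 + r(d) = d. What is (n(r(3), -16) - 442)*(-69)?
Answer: 31257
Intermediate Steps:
r(d) = -4 + d
(n(r(3), -16) - 442)*(-69) = ((-12 - (-4 + 3)) - 442)*(-69) = ((-12 - 1*(-1)) - 442)*(-69) = ((-12 + 1) - 442)*(-69) = (-11 - 442)*(-69) = -453*(-69) = 31257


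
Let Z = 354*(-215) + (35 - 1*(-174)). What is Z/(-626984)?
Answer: 75901/626984 ≈ 0.12106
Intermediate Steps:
Z = -75901 (Z = -76110 + (35 + 174) = -76110 + 209 = -75901)
Z/(-626984) = -75901/(-626984) = -75901*(-1/626984) = 75901/626984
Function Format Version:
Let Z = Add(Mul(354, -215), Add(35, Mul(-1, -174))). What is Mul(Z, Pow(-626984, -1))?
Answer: Rational(75901, 626984) ≈ 0.12106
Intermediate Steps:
Z = -75901 (Z = Add(-76110, Add(35, 174)) = Add(-76110, 209) = -75901)
Mul(Z, Pow(-626984, -1)) = Mul(-75901, Pow(-626984, -1)) = Mul(-75901, Rational(-1, 626984)) = Rational(75901, 626984)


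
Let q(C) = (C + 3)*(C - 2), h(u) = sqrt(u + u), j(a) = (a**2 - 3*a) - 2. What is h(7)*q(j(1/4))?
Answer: -375*sqrt(14)/256 ≈ -5.4809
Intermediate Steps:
j(a) = -2 + a**2 - 3*a
h(u) = sqrt(2)*sqrt(u) (h(u) = sqrt(2*u) = sqrt(2)*sqrt(u))
q(C) = (-2 + C)*(3 + C) (q(C) = (3 + C)*(-2 + C) = (-2 + C)*(3 + C))
h(7)*q(j(1/4)) = (sqrt(2)*sqrt(7))*(-6 + (-2 + (1/4)**2 - 3/4) + (-2 + (1/4)**2 - 3/4)**2) = sqrt(14)*(-6 + (-2 + (1/4)**2 - 3*1/4) + (-2 + (1/4)**2 - 3*1/4)**2) = sqrt(14)*(-6 + (-2 + 1/16 - 3/4) + (-2 + 1/16 - 3/4)**2) = sqrt(14)*(-6 - 43/16 + (-43/16)**2) = sqrt(14)*(-6 - 43/16 + 1849/256) = sqrt(14)*(-375/256) = -375*sqrt(14)/256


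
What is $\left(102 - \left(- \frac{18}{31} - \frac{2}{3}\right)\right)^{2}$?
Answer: $\frac{92198404}{8649} \approx 10660.0$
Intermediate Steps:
$\left(102 - \left(- \frac{18}{31} - \frac{2}{3}\right)\right)^{2} = \left(102 - - \frac{116}{93}\right)^{2} = \left(102 + \left(\frac{2}{3} + \frac{18}{31}\right)\right)^{2} = \left(102 + \frac{116}{93}\right)^{2} = \left(\frac{9602}{93}\right)^{2} = \frac{92198404}{8649}$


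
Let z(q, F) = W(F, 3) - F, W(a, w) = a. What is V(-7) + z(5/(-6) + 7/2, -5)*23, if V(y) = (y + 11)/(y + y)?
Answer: -2/7 ≈ -0.28571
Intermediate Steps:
V(y) = (11 + y)/(2*y) (V(y) = (11 + y)/((2*y)) = (11 + y)*(1/(2*y)) = (11 + y)/(2*y))
z(q, F) = 0 (z(q, F) = F - F = 0)
V(-7) + z(5/(-6) + 7/2, -5)*23 = (½)*(11 - 7)/(-7) + 0*23 = (½)*(-⅐)*4 + 0 = -2/7 + 0 = -2/7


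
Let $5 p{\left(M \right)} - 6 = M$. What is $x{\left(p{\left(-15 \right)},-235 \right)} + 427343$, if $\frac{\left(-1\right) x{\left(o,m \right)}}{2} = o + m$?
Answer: $\frac{2139083}{5} \approx 4.2782 \cdot 10^{5}$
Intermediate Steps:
$p{\left(M \right)} = \frac{6}{5} + \frac{M}{5}$
$x{\left(o,m \right)} = - 2 m - 2 o$ ($x{\left(o,m \right)} = - 2 \left(o + m\right) = - 2 \left(m + o\right) = - 2 m - 2 o$)
$x{\left(p{\left(-15 \right)},-235 \right)} + 427343 = \left(\left(-2\right) \left(-235\right) - 2 \left(\frac{6}{5} + \frac{1}{5} \left(-15\right)\right)\right) + 427343 = \left(470 - 2 \left(\frac{6}{5} - 3\right)\right) + 427343 = \left(470 - - \frac{18}{5}\right) + 427343 = \left(470 + \frac{18}{5}\right) + 427343 = \frac{2368}{5} + 427343 = \frac{2139083}{5}$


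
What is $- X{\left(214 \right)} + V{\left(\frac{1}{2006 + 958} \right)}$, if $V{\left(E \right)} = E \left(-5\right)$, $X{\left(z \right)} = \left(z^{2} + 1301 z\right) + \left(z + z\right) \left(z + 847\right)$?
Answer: $- \frac{2306934557}{2964} \approx -7.7832 \cdot 10^{5}$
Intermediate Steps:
$X{\left(z \right)} = z^{2} + 1301 z + 2 z \left(847 + z\right)$ ($X{\left(z \right)} = \left(z^{2} + 1301 z\right) + 2 z \left(847 + z\right) = z^{2} + 1301 z + 2 z \left(847 + z\right)$)
$V{\left(E \right)} = - 5 E$
$- X{\left(214 \right)} + V{\left(\frac{1}{2006 + 958} \right)} = - 214 \left(2995 + 3 \cdot 214\right) - \frac{5}{2006 + 958} = - 214 \left(2995 + 642\right) - \frac{5}{2964} = - 214 \cdot 3637 - \frac{5}{2964} = \left(-1\right) 778318 - \frac{5}{2964} = -778318 - \frac{5}{2964} = - \frac{2306934557}{2964}$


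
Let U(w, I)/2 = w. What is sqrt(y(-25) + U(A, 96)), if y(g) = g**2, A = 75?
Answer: 5*sqrt(31) ≈ 27.839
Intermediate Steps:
U(w, I) = 2*w
sqrt(y(-25) + U(A, 96)) = sqrt((-25)**2 + 2*75) = sqrt(625 + 150) = sqrt(775) = 5*sqrt(31)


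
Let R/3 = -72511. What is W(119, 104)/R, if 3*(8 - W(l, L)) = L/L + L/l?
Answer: -2633/77659281 ≈ -3.3905e-5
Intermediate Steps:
R = -217533 (R = 3*(-72511) = -217533)
W(l, L) = 23/3 - L/(3*l) (W(l, L) = 8 - (L/L + L/l)/3 = 8 - (1 + L/l)/3 = 8 + (-⅓ - L/(3*l)) = 23/3 - L/(3*l))
W(119, 104)/R = ((⅓)*(-1*104 + 23*119)/119)/(-217533) = ((⅓)*(1/119)*(-104 + 2737))*(-1/217533) = ((⅓)*(1/119)*2633)*(-1/217533) = (2633/357)*(-1/217533) = -2633/77659281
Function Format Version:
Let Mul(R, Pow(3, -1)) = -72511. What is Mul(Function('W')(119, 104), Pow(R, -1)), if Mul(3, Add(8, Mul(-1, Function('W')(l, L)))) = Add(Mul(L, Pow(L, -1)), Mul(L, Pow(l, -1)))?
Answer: Rational(-2633, 77659281) ≈ -3.3905e-5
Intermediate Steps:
R = -217533 (R = Mul(3, -72511) = -217533)
Function('W')(l, L) = Add(Rational(23, 3), Mul(Rational(-1, 3), L, Pow(l, -1))) (Function('W')(l, L) = Add(8, Mul(Rational(-1, 3), Add(Mul(L, Pow(L, -1)), Mul(L, Pow(l, -1))))) = Add(8, Mul(Rational(-1, 3), Add(1, Mul(L, Pow(l, -1))))) = Add(8, Add(Rational(-1, 3), Mul(Rational(-1, 3), L, Pow(l, -1)))) = Add(Rational(23, 3), Mul(Rational(-1, 3), L, Pow(l, -1))))
Mul(Function('W')(119, 104), Pow(R, -1)) = Mul(Mul(Rational(1, 3), Pow(119, -1), Add(Mul(-1, 104), Mul(23, 119))), Pow(-217533, -1)) = Mul(Mul(Rational(1, 3), Rational(1, 119), Add(-104, 2737)), Rational(-1, 217533)) = Mul(Mul(Rational(1, 3), Rational(1, 119), 2633), Rational(-1, 217533)) = Mul(Rational(2633, 357), Rational(-1, 217533)) = Rational(-2633, 77659281)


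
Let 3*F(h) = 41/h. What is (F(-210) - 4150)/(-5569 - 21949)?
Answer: 2614541/17336340 ≈ 0.15081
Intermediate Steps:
F(h) = 41/(3*h) (F(h) = (41/h)/3 = 41/(3*h))
(F(-210) - 4150)/(-5569 - 21949) = ((41/3)/(-210) - 4150)/(-5569 - 21949) = ((41/3)*(-1/210) - 4150)/(-27518) = (-41/630 - 4150)*(-1/27518) = -2614541/630*(-1/27518) = 2614541/17336340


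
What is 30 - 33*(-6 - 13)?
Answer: 657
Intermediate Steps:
30 - 33*(-6 - 13) = 30 - 33*(-19) = 30 + 627 = 657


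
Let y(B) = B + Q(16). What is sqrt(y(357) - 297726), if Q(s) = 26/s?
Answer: I*sqrt(4757878)/4 ≈ 545.31*I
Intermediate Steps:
y(B) = 13/8 + B (y(B) = B + 26/16 = B + 26*(1/16) = B + 13/8 = 13/8 + B)
sqrt(y(357) - 297726) = sqrt((13/8 + 357) - 297726) = sqrt(2869/8 - 297726) = sqrt(-2378939/8) = I*sqrt(4757878)/4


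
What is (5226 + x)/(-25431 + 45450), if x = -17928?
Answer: -4234/6673 ≈ -0.63450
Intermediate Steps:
(5226 + x)/(-25431 + 45450) = (5226 - 17928)/(-25431 + 45450) = -12702/20019 = -12702*1/20019 = -4234/6673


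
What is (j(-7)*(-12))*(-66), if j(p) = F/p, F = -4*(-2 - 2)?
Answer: -12672/7 ≈ -1810.3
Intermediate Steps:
F = 16 (F = -4*(-4) = 16)
j(p) = 16/p
(j(-7)*(-12))*(-66) = ((16/(-7))*(-12))*(-66) = ((16*(-1/7))*(-12))*(-66) = -16/7*(-12)*(-66) = (192/7)*(-66) = -12672/7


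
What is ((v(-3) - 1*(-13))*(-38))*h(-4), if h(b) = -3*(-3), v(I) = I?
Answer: -3420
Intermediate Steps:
h(b) = 9
((v(-3) - 1*(-13))*(-38))*h(-4) = ((-3 - 1*(-13))*(-38))*9 = ((-3 + 13)*(-38))*9 = (10*(-38))*9 = -380*9 = -3420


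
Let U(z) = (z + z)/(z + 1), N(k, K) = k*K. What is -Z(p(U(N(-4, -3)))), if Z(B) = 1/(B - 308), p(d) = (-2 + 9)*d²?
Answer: 169/48020 ≈ 0.0035194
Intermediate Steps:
N(k, K) = K*k
U(z) = 2*z/(1 + z) (U(z) = (2*z)/(1 + z) = 2*z/(1 + z))
p(d) = 7*d²
Z(B) = 1/(-308 + B)
-Z(p(U(N(-4, -3)))) = -1/(-308 + 7*(2*(-3*(-4))/(1 - 3*(-4)))²) = -1/(-308 + 7*(2*12/(1 + 12))²) = -1/(-308 + 7*(2*12/13)²) = -1/(-308 + 7*(2*12*(1/13))²) = -1/(-308 + 7*(24/13)²) = -1/(-308 + 7*(576/169)) = -1/(-308 + 4032/169) = -1/(-48020/169) = -1*(-169/48020) = 169/48020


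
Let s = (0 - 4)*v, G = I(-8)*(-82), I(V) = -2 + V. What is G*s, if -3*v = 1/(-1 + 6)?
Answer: 656/3 ≈ 218.67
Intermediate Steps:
v = -1/15 (v = -1/(3*(-1 + 6)) = -1/3/5 = -1/3*1/5 = -1/15 ≈ -0.066667)
G = 820 (G = (-2 - 8)*(-82) = -10*(-82) = 820)
s = 4/15 (s = (0 - 4)*(-1/15) = -4*(-1/15) = 4/15 ≈ 0.26667)
G*s = 820*(4/15) = 656/3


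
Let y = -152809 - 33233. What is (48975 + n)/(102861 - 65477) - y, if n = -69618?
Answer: 6954973485/37384 ≈ 1.8604e+5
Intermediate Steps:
y = -186042
(48975 + n)/(102861 - 65477) - y = (48975 - 69618)/(102861 - 65477) - 1*(-186042) = -20643/37384 + 186042 = 6954973485/37384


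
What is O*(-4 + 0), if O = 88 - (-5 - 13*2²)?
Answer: -580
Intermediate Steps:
O = 145 (O = 88 - (-5 - 13*4) = 88 - (-5 - 52) = 88 - 1*(-57) = 88 + 57 = 145)
O*(-4 + 0) = 145*(-4 + 0) = 145*(-4) = -580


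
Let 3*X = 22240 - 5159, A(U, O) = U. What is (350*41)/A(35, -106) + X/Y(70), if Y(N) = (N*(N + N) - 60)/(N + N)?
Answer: 718577/1461 ≈ 491.84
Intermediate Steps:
X = 17081/3 (X = (22240 - 5159)/3 = (1/3)*17081 = 17081/3 ≈ 5693.7)
Y(N) = (-60 + 2*N**2)/(2*N) (Y(N) = (N*(2*N) - 60)/((2*N)) = (2*N**2 - 60)*(1/(2*N)) = (-60 + 2*N**2)*(1/(2*N)) = (-60 + 2*N**2)/(2*N))
(350*41)/A(35, -106) + X/Y(70) = (350*41)/35 + 17081/(3*(70 - 30/70)) = 14350*(1/35) + 17081/(3*(70 - 30*1/70)) = 410 + 17081/(3*(70 - 3/7)) = 410 + 17081/(3*(487/7)) = 410 + (17081/3)*(7/487) = 410 + 119567/1461 = 718577/1461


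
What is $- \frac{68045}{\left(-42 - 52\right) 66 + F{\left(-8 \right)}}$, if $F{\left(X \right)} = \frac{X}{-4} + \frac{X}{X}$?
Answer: $\frac{68045}{6201} \approx 10.973$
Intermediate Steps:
$F{\left(X \right)} = 1 - \frac{X}{4}$ ($F{\left(X \right)} = X \left(- \frac{1}{4}\right) + 1 = - \frac{X}{4} + 1 = 1 - \frac{X}{4}$)
$- \frac{68045}{\left(-42 - 52\right) 66 + F{\left(-8 \right)}} = - \frac{68045}{\left(-42 - 52\right) 66 + \left(1 - -2\right)} = - \frac{68045}{\left(-42 - 52\right) 66 + \left(1 + 2\right)} = - \frac{68045}{\left(-94\right) 66 + 3} = - \frac{68045}{-6204 + 3} = - \frac{68045}{-6201} = \left(-68045\right) \left(- \frac{1}{6201}\right) = \frac{68045}{6201}$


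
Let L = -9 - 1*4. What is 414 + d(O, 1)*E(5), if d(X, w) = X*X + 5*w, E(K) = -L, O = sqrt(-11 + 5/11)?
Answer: 3761/11 ≈ 341.91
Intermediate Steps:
L = -13 (L = -9 - 4 = -13)
O = 2*I*sqrt(319)/11 (O = sqrt(-11 + 5*(1/11)) = sqrt(-11 + 5/11) = sqrt(-116/11) = 2*I*sqrt(319)/11 ≈ 3.2474*I)
E(K) = 13 (E(K) = -1*(-13) = 13)
d(X, w) = X**2 + 5*w
414 + d(O, 1)*E(5) = 414 + ((2*I*sqrt(319)/11)**2 + 5*1)*13 = 414 + (-116/11 + 5)*13 = 414 - 61/11*13 = 414 - 793/11 = 3761/11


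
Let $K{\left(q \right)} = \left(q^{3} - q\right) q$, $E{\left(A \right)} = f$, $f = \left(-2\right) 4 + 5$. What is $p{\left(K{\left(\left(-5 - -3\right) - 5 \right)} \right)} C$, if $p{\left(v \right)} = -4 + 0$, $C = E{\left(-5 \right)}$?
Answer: $12$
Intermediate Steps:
$f = -3$ ($f = -8 + 5 = -3$)
$E{\left(A \right)} = -3$
$C = -3$
$K{\left(q \right)} = q \left(q^{3} - q\right)$
$p{\left(v \right)} = -4$
$p{\left(K{\left(\left(-5 - -3\right) - 5 \right)} \right)} C = \left(-4\right) \left(-3\right) = 12$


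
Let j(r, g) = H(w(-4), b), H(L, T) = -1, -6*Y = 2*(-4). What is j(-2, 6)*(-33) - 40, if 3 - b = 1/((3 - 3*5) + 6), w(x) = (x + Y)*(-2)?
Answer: -7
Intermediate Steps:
Y = 4/3 (Y = -(-4)/3 = -⅙*(-8) = 4/3 ≈ 1.3333)
w(x) = -8/3 - 2*x (w(x) = (x + 4/3)*(-2) = (4/3 + x)*(-2) = -8/3 - 2*x)
b = 19/6 (b = 3 - 1/((3 - 3*5) + 6) = 3 - 1/((3 - 15) + 6) = 3 - 1/(-12 + 6) = 3 - 1/(-6) = 3 - 1*(-⅙) = 3 + ⅙ = 19/6 ≈ 3.1667)
j(r, g) = -1
j(-2, 6)*(-33) - 40 = -1*(-33) - 40 = 33 - 40 = -7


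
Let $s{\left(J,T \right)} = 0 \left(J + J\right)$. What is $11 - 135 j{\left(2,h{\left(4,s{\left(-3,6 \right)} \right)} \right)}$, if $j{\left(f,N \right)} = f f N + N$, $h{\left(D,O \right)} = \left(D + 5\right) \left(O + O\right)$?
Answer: $11$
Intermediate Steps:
$s{\left(J,T \right)} = 0$ ($s{\left(J,T \right)} = 0 \cdot 2 J = 0$)
$h{\left(D,O \right)} = 2 O \left(5 + D\right)$ ($h{\left(D,O \right)} = \left(5 + D\right) 2 O = 2 O \left(5 + D\right)$)
$j{\left(f,N \right)} = N + N f^{2}$ ($j{\left(f,N \right)} = f^{2} N + N = N f^{2} + N = N + N f^{2}$)
$11 - 135 j{\left(2,h{\left(4,s{\left(-3,6 \right)} \right)} \right)} = 11 - 135 \cdot 2 \cdot 0 \left(5 + 4\right) \left(1 + 2^{2}\right) = 11 - 135 \cdot 2 \cdot 0 \cdot 9 \left(1 + 4\right) = 11 - 135 \cdot 0 \cdot 5 = 11 - 0 = 11 + 0 = 11$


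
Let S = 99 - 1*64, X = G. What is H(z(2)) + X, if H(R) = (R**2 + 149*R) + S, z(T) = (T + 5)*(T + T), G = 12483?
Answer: 17474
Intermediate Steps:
X = 12483
S = 35 (S = 99 - 64 = 35)
z(T) = 2*T*(5 + T) (z(T) = (5 + T)*(2*T) = 2*T*(5 + T))
H(R) = 35 + R**2 + 149*R (H(R) = (R**2 + 149*R) + 35 = 35 + R**2 + 149*R)
H(z(2)) + X = (35 + (2*2*(5 + 2))**2 + 149*(2*2*(5 + 2))) + 12483 = (35 + (2*2*7)**2 + 149*(2*2*7)) + 12483 = (35 + 28**2 + 149*28) + 12483 = (35 + 784 + 4172) + 12483 = 4991 + 12483 = 17474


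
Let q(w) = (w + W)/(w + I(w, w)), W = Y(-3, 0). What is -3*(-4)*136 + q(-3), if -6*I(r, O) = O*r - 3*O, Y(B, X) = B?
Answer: 1633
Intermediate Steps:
W = -3
I(r, O) = O/2 - O*r/6 (I(r, O) = -(O*r - 3*O)/6 = -(-3*O + O*r)/6 = O/2 - O*r/6)
q(w) = (-3 + w)/(w + w*(3 - w)/6) (q(w) = (w - 3)/(w + w*(3 - w)/6) = (-3 + w)/(w + w*(3 - w)/6))
-3*(-4)*136 + q(-3) = -3*(-4)*136 + 6*(3 - 1*(-3))/(-3*(-9 - 3)) = 12*136 + 6*(-⅓)*(3 + 3)/(-12) = 1632 + 6*(-⅓)*(-1/12)*6 = 1632 + 1 = 1633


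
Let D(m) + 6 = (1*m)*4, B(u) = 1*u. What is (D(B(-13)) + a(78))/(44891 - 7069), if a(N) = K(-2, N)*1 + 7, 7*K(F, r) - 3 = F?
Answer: -178/132377 ≈ -0.0013446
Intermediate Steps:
K(F, r) = 3/7 + F/7
B(u) = u
a(N) = 50/7 (a(N) = (3/7 + (1/7)*(-2))*1 + 7 = (3/7 - 2/7)*1 + 7 = (1/7)*1 + 7 = 1/7 + 7 = 50/7)
D(m) = -6 + 4*m (D(m) = -6 + (1*m)*4 = -6 + m*4 = -6 + 4*m)
(D(B(-13)) + a(78))/(44891 - 7069) = ((-6 + 4*(-13)) + 50/7)/(44891 - 7069) = ((-6 - 52) + 50/7)/37822 = (-58 + 50/7)*(1/37822) = -356/7*1/37822 = -178/132377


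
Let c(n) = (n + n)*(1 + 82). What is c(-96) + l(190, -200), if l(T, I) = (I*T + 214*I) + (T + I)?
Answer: -96746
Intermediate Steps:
l(T, I) = T + 215*I + I*T (l(T, I) = (214*I + I*T) + (I + T) = T + 215*I + I*T)
c(n) = 166*n (c(n) = (2*n)*83 = 166*n)
c(-96) + l(190, -200) = 166*(-96) + (190 + 215*(-200) - 200*190) = -15936 + (190 - 43000 - 38000) = -15936 - 80810 = -96746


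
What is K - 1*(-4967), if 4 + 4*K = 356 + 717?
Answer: 20937/4 ≈ 5234.3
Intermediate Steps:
K = 1069/4 (K = -1 + (356 + 717)/4 = -1 + (¼)*1073 = -1 + 1073/4 = 1069/4 ≈ 267.25)
K - 1*(-4967) = 1069/4 - 1*(-4967) = 1069/4 + 4967 = 20937/4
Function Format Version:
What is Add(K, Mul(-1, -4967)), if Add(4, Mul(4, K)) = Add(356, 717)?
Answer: Rational(20937, 4) ≈ 5234.3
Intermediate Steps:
K = Rational(1069, 4) (K = Add(-1, Mul(Rational(1, 4), Add(356, 717))) = Add(-1, Mul(Rational(1, 4), 1073)) = Add(-1, Rational(1073, 4)) = Rational(1069, 4) ≈ 267.25)
Add(K, Mul(-1, -4967)) = Add(Rational(1069, 4), Mul(-1, -4967)) = Add(Rational(1069, 4), 4967) = Rational(20937, 4)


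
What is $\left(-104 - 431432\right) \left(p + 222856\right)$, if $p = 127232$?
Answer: $-151075575168$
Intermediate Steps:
$\left(-104 - 431432\right) \left(p + 222856\right) = \left(-104 - 431432\right) \left(127232 + 222856\right) = \left(-431536\right) 350088 = -151075575168$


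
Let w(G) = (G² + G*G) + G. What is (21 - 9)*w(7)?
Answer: 1260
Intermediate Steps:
w(G) = G + 2*G² (w(G) = (G² + G²) + G = 2*G² + G = G + 2*G²)
(21 - 9)*w(7) = (21 - 9)*(7*(1 + 2*7)) = 12*(7*(1 + 14)) = 12*(7*15) = 12*105 = 1260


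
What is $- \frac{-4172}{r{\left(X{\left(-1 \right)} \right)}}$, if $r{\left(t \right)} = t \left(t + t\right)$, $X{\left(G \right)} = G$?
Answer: $2086$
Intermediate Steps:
$r{\left(t \right)} = 2 t^{2}$ ($r{\left(t \right)} = t 2 t = 2 t^{2}$)
$- \frac{-4172}{r{\left(X{\left(-1 \right)} \right)}} = - \frac{-4172}{2 \left(-1\right)^{2}} = - \frac{-4172}{2 \cdot 1} = - \frac{-4172}{2} = \left(-1\right) \left(-2086\right) = 2086$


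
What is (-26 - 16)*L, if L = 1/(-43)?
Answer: 42/43 ≈ 0.97674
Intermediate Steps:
L = -1/43 ≈ -0.023256
(-26 - 16)*L = (-26 - 16)*(-1/43) = -42*(-1/43) = 42/43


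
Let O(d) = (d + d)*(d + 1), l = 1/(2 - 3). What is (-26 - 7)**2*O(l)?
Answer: 0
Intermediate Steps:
l = -1 (l = 1/(-1) = -1)
O(d) = 2*d*(1 + d) (O(d) = (2*d)*(1 + d) = 2*d*(1 + d))
(-26 - 7)**2*O(l) = (-26 - 7)**2*(2*(-1)*(1 - 1)) = (-33)**2*(2*(-1)*0) = 1089*0 = 0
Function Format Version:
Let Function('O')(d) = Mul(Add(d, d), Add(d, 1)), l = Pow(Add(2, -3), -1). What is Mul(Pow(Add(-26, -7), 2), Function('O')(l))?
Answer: 0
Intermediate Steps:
l = -1 (l = Pow(-1, -1) = -1)
Function('O')(d) = Mul(2, d, Add(1, d)) (Function('O')(d) = Mul(Mul(2, d), Add(1, d)) = Mul(2, d, Add(1, d)))
Mul(Pow(Add(-26, -7), 2), Function('O')(l)) = Mul(Pow(Add(-26, -7), 2), Mul(2, -1, Add(1, -1))) = Mul(Pow(-33, 2), Mul(2, -1, 0)) = Mul(1089, 0) = 0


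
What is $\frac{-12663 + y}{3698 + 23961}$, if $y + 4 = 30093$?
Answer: $\frac{17426}{27659} \approx 0.63003$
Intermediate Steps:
$y = 30089$ ($y = -4 + 30093 = 30089$)
$\frac{-12663 + y}{3698 + 23961} = \frac{-12663 + 30089}{3698 + 23961} = \frac{17426}{27659}$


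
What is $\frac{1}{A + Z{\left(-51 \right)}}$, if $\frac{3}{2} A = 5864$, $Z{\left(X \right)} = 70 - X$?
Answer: $\frac{3}{12091} \approx 0.00024812$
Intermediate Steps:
$A = \frac{11728}{3}$ ($A = \frac{2}{3} \cdot 5864 = \frac{11728}{3} \approx 3909.3$)
$\frac{1}{A + Z{\left(-51 \right)}} = \frac{1}{\frac{11728}{3} + \left(70 - -51\right)} = \frac{1}{\frac{11728}{3} + \left(70 + 51\right)} = \frac{1}{\frac{11728}{3} + 121} = \frac{1}{\frac{12091}{3}} = \frac{3}{12091}$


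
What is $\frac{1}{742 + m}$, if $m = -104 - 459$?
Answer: $\frac{1}{179} \approx 0.0055866$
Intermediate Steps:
$m = -563$ ($m = -104 - 459 = -563$)
$\frac{1}{742 + m} = \frac{1}{742 - 563} = \frac{1}{179}$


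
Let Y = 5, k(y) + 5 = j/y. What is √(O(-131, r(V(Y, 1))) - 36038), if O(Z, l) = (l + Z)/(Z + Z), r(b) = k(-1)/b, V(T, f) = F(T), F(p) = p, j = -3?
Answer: I*√61843951130/1310 ≈ 189.84*I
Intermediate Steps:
k(y) = -5 - 3/y
V(T, f) = T
r(b) = -2/b (r(b) = (-5 - 3/(-1))/b = (-5 - 3*(-1))/b = (-5 + 3)/b = -2/b)
O(Z, l) = (Z + l)/(2*Z) (O(Z, l) = (Z + l)/((2*Z)) = (Z + l)*(1/(2*Z)) = (Z + l)/(2*Z))
√(O(-131, r(V(Y, 1))) - 36038) = √((½)*(-131 - 2/5)/(-131) - 36038) = √((½)*(-1/131)*(-131 - 2*⅕) - 36038) = √((½)*(-1/131)*(-131 - ⅖) - 36038) = √((½)*(-1/131)*(-657/5) - 36038) = √(657/1310 - 36038) = √(-47209123/1310) = I*√61843951130/1310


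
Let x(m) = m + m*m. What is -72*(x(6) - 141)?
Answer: 7128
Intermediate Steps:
x(m) = m + m²
-72*(x(6) - 141) = -72*(6*(1 + 6) - 141) = -72*(6*7 - 141) = -72*(42 - 141) = -72*(-99) = 7128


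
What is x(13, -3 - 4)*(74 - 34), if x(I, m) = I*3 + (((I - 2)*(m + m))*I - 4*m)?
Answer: -77400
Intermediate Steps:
x(I, m) = -4*m + 3*I + 2*I*m*(-2 + I) (x(I, m) = 3*I + (((-2 + I)*(2*m))*I - 4*m) = 3*I + ((2*m*(-2 + I))*I - 4*m) = 3*I + (2*I*m*(-2 + I) - 4*m) = 3*I + (-4*m + 2*I*m*(-2 + I)) = -4*m + 3*I + 2*I*m*(-2 + I))
x(13, -3 - 4)*(74 - 34) = (-4*(-3 - 4) + 3*13 - 4*13*(-3 - 4) + 2*(-3 - 4)*13²)*(74 - 34) = (-4*(-7) + 39 - 4*13*(-7) + 2*(-7)*169)*40 = (28 + 39 + 364 - 2366)*40 = -1935*40 = -77400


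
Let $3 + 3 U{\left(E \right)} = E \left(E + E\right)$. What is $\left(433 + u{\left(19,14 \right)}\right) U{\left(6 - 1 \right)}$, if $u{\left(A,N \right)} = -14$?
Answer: $\frac{19693}{3} \approx 6564.3$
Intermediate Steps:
$U{\left(E \right)} = -1 + \frac{2 E^{2}}{3}$ ($U{\left(E \right)} = -1 + \frac{E \left(E + E\right)}{3} = -1 + \frac{E 2 E}{3} = -1 + \frac{2 E^{2}}{3}$)
$\left(433 + u{\left(19,14 \right)}\right) U{\left(6 - 1 \right)} = \left(433 - 14\right) \left(-1 + \frac{2 \left(6 - 1\right)^{2}}{3}\right) = 419 \left(-1 + \frac{2 \left(6 - 1\right)^{2}}{3}\right) = 419 \left(-1 + \frac{2 \cdot 5^{2}}{3}\right) = 419 \left(-1 + \frac{2}{3} \cdot 25\right) = 419 \left(-1 + \frac{50}{3}\right) = 419 \cdot \frac{47}{3} = \frac{19693}{3}$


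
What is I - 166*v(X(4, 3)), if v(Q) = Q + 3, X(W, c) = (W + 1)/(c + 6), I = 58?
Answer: -4790/9 ≈ -532.22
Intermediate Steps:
X(W, c) = (1 + W)/(6 + c)
v(Q) = 3 + Q
I - 166*v(X(4, 3)) = 58 - 166*(3 + (1 + 4)/(6 + 3)) = 58 - 166*(3 + 5/9) = 58 - 166*32/9 = 58 - 5312/9 = -4790/9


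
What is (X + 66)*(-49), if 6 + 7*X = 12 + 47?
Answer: -3605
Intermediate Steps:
X = 53/7 (X = -6/7 + (12 + 47)/7 = -6/7 + (⅐)*59 = -6/7 + 59/7 = 53/7 ≈ 7.5714)
(X + 66)*(-49) = (53/7 + 66)*(-49) = (515/7)*(-49) = -3605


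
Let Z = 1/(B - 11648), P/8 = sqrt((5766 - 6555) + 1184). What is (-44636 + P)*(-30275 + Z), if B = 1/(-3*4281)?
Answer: 202156294947808648/149595265 - 36231973285744*sqrt(395)/149595265 ≈ 1.3465e+9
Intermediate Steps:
P = 8*sqrt(395) (P = 8*sqrt((5766 - 6555) + 1184) = 8*sqrt(-789 + 1184) = 8*sqrt(395) ≈ 159.00)
B = -1/12843 (B = 1/(-12843) = -1/12843 ≈ -7.7863e-5)
Z = -12843/149595265 (Z = 1/(-1/12843 - 11648) = 1/(-149595265/12843) = -12843/149595265 ≈ -8.5852e-5)
(-44636 + P)*(-30275 + Z) = (-44636 + 8*sqrt(395))*(-30275 - 12843/149595265) = (-44636 + 8*sqrt(395))*(-4528996660718/149595265) = 202156294947808648/149595265 - 36231973285744*sqrt(395)/149595265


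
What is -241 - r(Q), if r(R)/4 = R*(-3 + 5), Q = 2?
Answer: -257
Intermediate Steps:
r(R) = 8*R (r(R) = 4*(R*(-3 + 5)) = 4*(R*2) = 4*(2*R) = 8*R)
-241 - r(Q) = -241 - 8*2 = -241 - 1*16 = -241 - 16 = -257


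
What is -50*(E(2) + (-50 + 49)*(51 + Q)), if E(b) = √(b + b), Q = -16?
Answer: 1650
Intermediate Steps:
E(b) = √2*√b (E(b) = √(2*b) = √2*√b)
-50*(E(2) + (-50 + 49)*(51 + Q)) = -50*(√2*√2 + (-50 + 49)*(51 - 16)) = -50*(2 - 1*35) = -50*(2 - 35) = -50*(-33) = 1650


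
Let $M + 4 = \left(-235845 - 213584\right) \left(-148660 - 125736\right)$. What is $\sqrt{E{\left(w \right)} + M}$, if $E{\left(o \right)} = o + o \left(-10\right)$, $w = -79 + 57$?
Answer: $\sqrt{123321520078} \approx 3.5117 \cdot 10^{5}$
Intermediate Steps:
$w = -22$
$E{\left(o \right)} = - 9 o$ ($E{\left(o \right)} = o - 10 o = - 9 o$)
$M = 123321519880$ ($M = -4 + \left(-235845 - 213584\right) \left(-148660 - 125736\right) = -4 - -123321519884 = -4 + 123321519884 = 123321519880$)
$\sqrt{E{\left(w \right)} + M} = \sqrt{\left(-9\right) \left(-22\right) + 123321519880} = \sqrt{198 + 123321519880} = \sqrt{123321520078}$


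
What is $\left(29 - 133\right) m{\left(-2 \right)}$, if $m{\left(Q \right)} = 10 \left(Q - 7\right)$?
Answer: $9360$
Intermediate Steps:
$m{\left(Q \right)} = -70 + 10 Q$ ($m{\left(Q \right)} = 10 \left(-7 + Q\right) = -70 + 10 Q$)
$\left(29 - 133\right) m{\left(-2 \right)} = \left(29 - 133\right) \left(-70 + 10 \left(-2\right)\right) = - 104 \left(-70 - 20\right) = \left(-104\right) \left(-90\right) = 9360$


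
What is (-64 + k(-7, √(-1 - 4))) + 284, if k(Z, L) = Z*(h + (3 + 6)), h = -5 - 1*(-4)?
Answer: 164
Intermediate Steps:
h = -1 (h = -5 + 4 = -1)
k(Z, L) = 8*Z (k(Z, L) = Z*(-1 + (3 + 6)) = Z*(-1 + 9) = Z*8 = 8*Z)
(-64 + k(-7, √(-1 - 4))) + 284 = (-64 + 8*(-7)) + 284 = (-64 - 56) + 284 = -120 + 284 = 164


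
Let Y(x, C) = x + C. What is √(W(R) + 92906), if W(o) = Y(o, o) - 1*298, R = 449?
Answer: √93506 ≈ 305.79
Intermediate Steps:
Y(x, C) = C + x
W(o) = -298 + 2*o (W(o) = (o + o) - 1*298 = 2*o - 298 = -298 + 2*o)
√(W(R) + 92906) = √((-298 + 2*449) + 92906) = √((-298 + 898) + 92906) = √(600 + 92906) = √93506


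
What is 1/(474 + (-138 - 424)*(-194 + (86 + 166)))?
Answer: -1/32122 ≈ -3.1131e-5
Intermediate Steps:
1/(474 + (-138 - 424)*(-194 + (86 + 166))) = 1/(474 - 562*(-194 + 252)) = 1/(474 - 562*58) = 1/(474 - 32596) = 1/(-32122) = -1/32122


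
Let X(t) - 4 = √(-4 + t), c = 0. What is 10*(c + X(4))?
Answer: 40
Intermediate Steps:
X(t) = 4 + √(-4 + t)
10*(c + X(4)) = 10*(0 + (4 + √(-4 + 4))) = 10*(0 + (4 + √0)) = 10*(0 + (4 + 0)) = 10*(0 + 4) = 10*4 = 40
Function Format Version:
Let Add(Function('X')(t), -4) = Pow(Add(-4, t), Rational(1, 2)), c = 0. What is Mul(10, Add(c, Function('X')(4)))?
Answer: 40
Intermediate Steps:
Function('X')(t) = Add(4, Pow(Add(-4, t), Rational(1, 2)))
Mul(10, Add(c, Function('X')(4))) = Mul(10, Add(0, Add(4, Pow(Add(-4, 4), Rational(1, 2))))) = Mul(10, Add(0, Add(4, Pow(0, Rational(1, 2))))) = Mul(10, Add(0, Add(4, 0))) = Mul(10, Add(0, 4)) = Mul(10, 4) = 40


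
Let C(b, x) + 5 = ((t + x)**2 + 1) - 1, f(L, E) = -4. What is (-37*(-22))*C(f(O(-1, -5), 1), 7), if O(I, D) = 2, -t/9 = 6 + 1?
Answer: 2548634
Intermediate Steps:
t = -63 (t = -9*(6 + 1) = -9*7 = -63)
C(b, x) = -5 + (-63 + x)**2 (C(b, x) = -5 + (((-63 + x)**2 + 1) - 1) = -5 + ((1 + (-63 + x)**2) - 1) = -5 + (-63 + x)**2)
(-37*(-22))*C(f(O(-1, -5), 1), 7) = (-37*(-22))*(-5 + (-63 + 7)**2) = 814*(-5 + (-56)**2) = 814*(-5 + 3136) = 814*3131 = 2548634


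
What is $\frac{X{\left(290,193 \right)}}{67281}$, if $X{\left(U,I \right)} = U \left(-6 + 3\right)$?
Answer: $- \frac{290}{22427} \approx -0.012931$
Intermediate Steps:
$X{\left(U,I \right)} = - 3 U$ ($X{\left(U,I \right)} = U \left(-3\right) = - 3 U$)
$\frac{X{\left(290,193 \right)}}{67281} = \frac{\left(-3\right) 290}{67281} = \left(-870\right) \frac{1}{67281} = - \frac{290}{22427}$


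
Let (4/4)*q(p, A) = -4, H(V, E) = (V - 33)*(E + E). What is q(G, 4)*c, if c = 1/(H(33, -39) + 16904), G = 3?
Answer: -1/4226 ≈ -0.00023663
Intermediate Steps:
H(V, E) = 2*E*(-33 + V) (H(V, E) = (-33 + V)*(2*E) = 2*E*(-33 + V))
q(p, A) = -4
c = 1/16904 (c = 1/(2*(-39)*(-33 + 33) + 16904) = 1/(2*(-39)*0 + 16904) = 1/(0 + 16904) = 1/16904 ≈ 5.9158e-5)
q(G, 4)*c = -4*1/16904 = -1/4226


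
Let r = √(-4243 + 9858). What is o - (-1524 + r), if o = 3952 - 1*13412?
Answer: -7936 - √5615 ≈ -8010.9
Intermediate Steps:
r = √5615 ≈ 74.933
o = -9460 (o = 3952 - 13412 = -9460)
o - (-1524 + r) = -9460 - (-1524 + √5615) = -9460 + (1524 - √5615) = -7936 - √5615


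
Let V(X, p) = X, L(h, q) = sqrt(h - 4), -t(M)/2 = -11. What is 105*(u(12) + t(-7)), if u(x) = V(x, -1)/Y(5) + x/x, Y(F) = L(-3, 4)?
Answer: 2415 - 180*I*sqrt(7) ≈ 2415.0 - 476.24*I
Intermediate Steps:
t(M) = 22 (t(M) = -2*(-11) = 22)
L(h, q) = sqrt(-4 + h)
Y(F) = I*sqrt(7) (Y(F) = sqrt(-4 - 3) = sqrt(-7) = I*sqrt(7))
u(x) = 1 - I*x*sqrt(7)/7 (u(x) = x/((I*sqrt(7))) + x/x = x*(-I*sqrt(7)/7) + 1 = -I*x*sqrt(7)/7 + 1 = 1 - I*x*sqrt(7)/7)
105*(u(12) + t(-7)) = 105*((1 - 1/7*I*12*sqrt(7)) + 22) = 105*((1 - 12*I*sqrt(7)/7) + 22) = 105*(23 - 12*I*sqrt(7)/7) = 2415 - 180*I*sqrt(7)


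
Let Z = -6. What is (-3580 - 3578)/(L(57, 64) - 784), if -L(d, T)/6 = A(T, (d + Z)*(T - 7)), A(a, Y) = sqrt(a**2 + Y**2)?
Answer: -1402968/75939041 + 10737*sqrt(8454745)/75939041 ≈ 0.39264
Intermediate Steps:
A(a, Y) = sqrt(Y**2 + a**2)
L(d, T) = -6*sqrt(T**2 + (-7 + T)**2*(-6 + d)**2) (L(d, T) = -6*sqrt(((d - 6)*(T - 7))**2 + T**2) = -6*sqrt(((-6 + d)*(-7 + T))**2 + T**2) = -6*sqrt(((-7 + T)*(-6 + d))**2 + T**2) = -6*sqrt((-7 + T)**2*(-6 + d)**2 + T**2) = -6*sqrt(T**2 + (-7 + T)**2*(-6 + d)**2))
(-3580 - 3578)/(L(57, 64) - 784) = (-3580 - 3578)/(-6*sqrt(64**2 + (42 - 7*57 - 6*64 + 64*57)**2) - 784) = -7158/(-6*sqrt(4096 + (42 - 399 - 384 + 3648)**2) - 784) = -7158/(-6*sqrt(4096 + 2907**2) - 784) = -7158/(-6*sqrt(4096 + 8450649) - 784) = -7158/(-6*sqrt(8454745) - 784) = -7158/(-784 - 6*sqrt(8454745))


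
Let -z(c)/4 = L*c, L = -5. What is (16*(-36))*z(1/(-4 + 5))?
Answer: -11520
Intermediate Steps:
z(c) = 20*c (z(c) = -(-20)*c = 20*c)
(16*(-36))*z(1/(-4 + 5)) = (16*(-36))*(20/(-4 + 5)) = -11520/1 = -11520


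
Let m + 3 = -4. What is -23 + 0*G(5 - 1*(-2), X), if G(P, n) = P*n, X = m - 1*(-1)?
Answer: -23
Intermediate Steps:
m = -7 (m = -3 - 4 = -7)
X = -6 (X = -7 - 1*(-1) = -7 + 1 = -6)
-23 + 0*G(5 - 1*(-2), X) = -23 + 0*((5 - 1*(-2))*(-6)) = -23 + 0*((5 + 2)*(-6)) = -23 + 0*(7*(-6)) = -23 + 0*(-42) = -23 + 0 = -23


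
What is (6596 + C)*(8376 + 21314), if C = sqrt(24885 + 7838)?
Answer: 195835240 + 29690*sqrt(32723) ≈ 2.0121e+8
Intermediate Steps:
C = sqrt(32723) ≈ 180.90
(6596 + C)*(8376 + 21314) = (6596 + sqrt(32723))*(8376 + 21314) = (6596 + sqrt(32723))*29690 = 195835240 + 29690*sqrt(32723)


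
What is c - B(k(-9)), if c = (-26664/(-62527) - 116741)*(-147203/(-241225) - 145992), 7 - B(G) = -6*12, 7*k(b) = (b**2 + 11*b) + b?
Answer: 257062644331079355046/15083075575 ≈ 1.7043e+10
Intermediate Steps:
k(b) = b**2/7 + 12*b/7 (k(b) = ((b**2 + 11*b) + b)/7 = (b**2 + 12*b)/7 = b**2/7 + 12*b/7)
B(G) = 79 (B(G) = 7 - (-6)*12 = 7 - 1*(-72) = 7 + 72 = 79)
c = 257062645522642325471/15083075575 (c = (-26664*(-1/62527) - 116741)*(-147203*(-1/241225) - 145992) = (26664/62527 - 116741)*(147203/241225 - 145992) = -7299437843/62527*(-35216772997/241225) = 257062645522642325471/15083075575 ≈ 1.7043e+10)
c - B(k(-9)) = 257062645522642325471/15083075575 - 1*79 = 257062645522642325471/15083075575 - 79 = 257062644331079355046/15083075575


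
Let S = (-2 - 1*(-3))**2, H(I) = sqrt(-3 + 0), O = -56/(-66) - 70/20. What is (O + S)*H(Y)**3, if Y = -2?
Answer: 109*I*sqrt(3)/22 ≈ 8.5815*I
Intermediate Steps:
O = -175/66 (O = -56*(-1/66) - 70*1/20 = 28/33 - 7/2 = -175/66 ≈ -2.6515)
H(I) = I*sqrt(3) (H(I) = sqrt(-3) = I*sqrt(3))
S = 1 (S = (-2 + 3)**2 = 1**2 = 1)
(O + S)*H(Y)**3 = (-175/66 + 1)*(I*sqrt(3))**3 = -(-109)*I*sqrt(3)/22 = 109*I*sqrt(3)/22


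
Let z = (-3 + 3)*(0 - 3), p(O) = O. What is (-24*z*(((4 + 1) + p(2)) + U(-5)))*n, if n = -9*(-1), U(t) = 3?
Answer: 0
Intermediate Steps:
z = 0 (z = 0*(-3) = 0)
n = 9
(-24*z*(((4 + 1) + p(2)) + U(-5)))*n = -0*(((4 + 1) + 2) + 3)*9 = -0*((5 + 2) + 3)*9 = -0*(7 + 3)*9 = -0*10*9 = -24*0*9 = 0*9 = 0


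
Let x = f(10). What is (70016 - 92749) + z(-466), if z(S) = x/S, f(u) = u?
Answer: -5296794/233 ≈ -22733.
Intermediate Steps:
x = 10
z(S) = 10/S
(70016 - 92749) + z(-466) = (70016 - 92749) + 10/(-466) = -22733 + 10*(-1/466) = -22733 - 5/233 = -5296794/233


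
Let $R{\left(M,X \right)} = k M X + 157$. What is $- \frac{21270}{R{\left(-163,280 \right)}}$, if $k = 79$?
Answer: $\frac{7090}{1201801} \approx 0.0058995$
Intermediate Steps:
$R{\left(M,X \right)} = 157 + 79 M X$ ($R{\left(M,X \right)} = 79 M X + 157 = 157 + 79 M X$)
$- \frac{21270}{R{\left(-163,280 \right)}} = - \frac{21270}{157 + 79 \left(-163\right) 280} = - \frac{21270}{157 - 3605560} = - \frac{21270}{-3605403} = \left(-21270\right) \left(- \frac{1}{3605403}\right) = \frac{7090}{1201801}$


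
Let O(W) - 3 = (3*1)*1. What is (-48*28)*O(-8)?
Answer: -8064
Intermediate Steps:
O(W) = 6 (O(W) = 3 + (3*1)*1 = 3 + 3*1 = 3 + 3 = 6)
(-48*28)*O(-8) = -48*28*6 = -1344*6 = -8064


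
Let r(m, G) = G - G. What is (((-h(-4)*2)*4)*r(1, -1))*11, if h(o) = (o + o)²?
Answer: 0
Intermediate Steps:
r(m, G) = 0
h(o) = 4*o² (h(o) = (2*o)² = 4*o²)
(((-h(-4)*2)*4)*r(1, -1))*11 = (((-4*(-4)²*2)*4)*0)*11 = (((-4*16*2)*4)*0)*11 = (((-1*64*2)*4)*0)*11 = ((-64*2*4)*0)*11 = (-128*4*0)*11 = -512*0*11 = 0*11 = 0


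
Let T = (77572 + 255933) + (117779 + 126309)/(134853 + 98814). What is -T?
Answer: -77929356923/233667 ≈ -3.3351e+5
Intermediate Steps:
T = 77929356923/233667 (T = 333505 + 244088/233667 = 77929356923/233667 ≈ 3.3351e+5)
-T = -1*77929356923/233667 = -77929356923/233667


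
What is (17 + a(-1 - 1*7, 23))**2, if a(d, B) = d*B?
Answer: 27889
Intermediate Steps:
a(d, B) = B*d
(17 + a(-1 - 1*7, 23))**2 = (17 + 23*(-1 - 1*7))**2 = (17 + 23*(-1 - 7))**2 = (17 + 23*(-8))**2 = (17 - 184)**2 = (-167)**2 = 27889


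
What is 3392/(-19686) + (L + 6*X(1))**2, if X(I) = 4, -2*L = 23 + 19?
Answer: 86891/9843 ≈ 8.8277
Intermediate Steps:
L = -21 (L = -(23 + 19)/2 = -1/2*42 = -21)
3392/(-19686) + (L + 6*X(1))**2 = 3392/(-19686) + (-21 + 6*4)**2 = 3392*(-1/19686) + (-21 + 24)**2 = -1696/9843 + 3**2 = -1696/9843 + 9 = 86891/9843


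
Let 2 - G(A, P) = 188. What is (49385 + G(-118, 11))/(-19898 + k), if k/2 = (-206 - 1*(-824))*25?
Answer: 49199/11002 ≈ 4.4718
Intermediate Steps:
G(A, P) = -186 (G(A, P) = 2 - 1*188 = 2 - 188 = -186)
k = 30900 (k = 2*((-206 - 1*(-824))*25) = 2*((-206 + 824)*25) = 2*(618*25) = 2*15450 = 30900)
(49385 + G(-118, 11))/(-19898 + k) = (49385 - 186)/(-19898 + 30900) = 49199/11002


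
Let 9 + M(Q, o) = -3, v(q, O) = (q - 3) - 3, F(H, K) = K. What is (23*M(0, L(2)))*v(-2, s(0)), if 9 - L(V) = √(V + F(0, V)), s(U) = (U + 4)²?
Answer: 2208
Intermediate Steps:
s(U) = (4 + U)²
v(q, O) = -6 + q (v(q, O) = (-3 + q) - 3 = -6 + q)
L(V) = 9 - √2*√V (L(V) = 9 - √(V + V) = 9 - √(2*V) = 9 - √2*√V)
M(Q, o) = -12 (M(Q, o) = -9 - 3 = -12)
(23*M(0, L(2)))*v(-2, s(0)) = (23*(-12))*(-6 - 2) = -276*(-8) = 2208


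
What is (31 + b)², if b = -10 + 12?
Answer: 1089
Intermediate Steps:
b = 2
(31 + b)² = (31 + 2)² = 33² = 1089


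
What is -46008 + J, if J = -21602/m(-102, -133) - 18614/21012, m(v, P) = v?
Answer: -481144349/10506 ≈ -45797.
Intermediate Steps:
J = 2215699/10506 (J = -21602/(-102) - 18614/21012 = -21602*(-1/102) - 18614*1/21012 = 10801/51 - 9307/10506 = 2215699/10506 ≈ 210.90)
-46008 + J = -46008 + 2215699/10506 = -481144349/10506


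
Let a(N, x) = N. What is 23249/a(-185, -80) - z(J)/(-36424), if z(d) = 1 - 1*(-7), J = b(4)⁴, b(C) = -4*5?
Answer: -105852512/842305 ≈ -125.67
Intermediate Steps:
b(C) = -20
J = 160000 (J = (-20)⁴ = 160000)
z(d) = 8 (z(d) = 1 + 7 = 8)
23249/a(-185, -80) - z(J)/(-36424) = 23249/(-185) - 1*8/(-36424) = 23249*(-1/185) - 8*(-1/36424) = -23249/185 + 1/4553 = -105852512/842305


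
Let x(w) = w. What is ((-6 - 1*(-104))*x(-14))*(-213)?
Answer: 292236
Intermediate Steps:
((-6 - 1*(-104))*x(-14))*(-213) = ((-6 - 1*(-104))*(-14))*(-213) = ((-6 + 104)*(-14))*(-213) = (98*(-14))*(-213) = -1372*(-213) = 292236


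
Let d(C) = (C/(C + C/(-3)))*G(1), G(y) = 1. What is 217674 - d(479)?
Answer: 435345/2 ≈ 2.1767e+5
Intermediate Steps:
d(C) = 3/2 (d(C) = (C/(C + C/(-3)))*1 = (C/(C + C*(-⅓)))*1 = (C/(C - C/3))*1 = (C/((2*C/3)))*1 = ((3/(2*C))*C)*1 = (3/2)*1 = 3/2)
217674 - d(479) = 217674 - 1*3/2 = 217674 - 3/2 = 435345/2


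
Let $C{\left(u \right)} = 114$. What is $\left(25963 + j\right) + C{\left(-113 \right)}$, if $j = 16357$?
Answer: $42434$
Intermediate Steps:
$\left(25963 + j\right) + C{\left(-113 \right)} = \left(25963 + 16357\right) + 114 = 42320 + 114 = 42434$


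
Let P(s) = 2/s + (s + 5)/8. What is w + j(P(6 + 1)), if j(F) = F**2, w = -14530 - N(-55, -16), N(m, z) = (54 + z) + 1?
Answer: -2854899/196 ≈ -14566.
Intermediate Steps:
N(m, z) = 55 + z
P(s) = 5/8 + 2/s + s/8 (P(s) = 2/s + (5 + s)*(1/8) = 2/s + (5/8 + s/8) = 5/8 + 2/s + s/8)
w = -14569 (w = -14530 - (55 - 16) = -14530 - 1*39 = -14530 - 39 = -14569)
w + j(P(6 + 1)) = -14569 + ((16 + (6 + 1)*(5 + (6 + 1)))/(8*(6 + 1)))**2 = -14569 + ((1/8)*(16 + 7*(5 + 7))/7)**2 = -14569 + ((1/8)*(1/7)*(16 + 7*12))**2 = -14569 + ((1/8)*(1/7)*(16 + 84))**2 = -14569 + ((1/8)*(1/7)*100)**2 = -14569 + (25/14)**2 = -14569 + 625/196 = -2854899/196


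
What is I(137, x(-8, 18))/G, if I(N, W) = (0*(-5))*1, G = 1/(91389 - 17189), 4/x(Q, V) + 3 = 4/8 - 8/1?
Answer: 0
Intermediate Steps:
x(Q, V) = -8/21 (x(Q, V) = 4/(-3 + (4/8 - 8/1)) = 4/(-3 + (4*(1/8) - 8*1)) = 4/(-3 + (1/2 - 8)) = 4/(-3 - 15/2) = 4/(-21/2) = 4*(-2/21) = -8/21)
G = 1/74200 ≈ 1.3477e-5
I(N, W) = 0 (I(N, W) = 0*1 = 0)
I(137, x(-8, 18))/G = 0/(1/74200) = 0*74200 = 0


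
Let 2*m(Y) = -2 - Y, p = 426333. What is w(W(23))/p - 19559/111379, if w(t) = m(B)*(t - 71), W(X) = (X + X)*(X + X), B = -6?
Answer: -7883107037/47484543207 ≈ -0.16601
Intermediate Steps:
W(X) = 4*X² (W(X) = (2*X)*(2*X) = 4*X²)
m(Y) = -1 - Y/2 (m(Y) = (-2 - Y)/2 = -1 - Y/2)
w(t) = -142 + 2*t (w(t) = (-1 - ½*(-6))*(t - 71) = (-1 + 3)*(-71 + t) = 2*(-71 + t) = -142 + 2*t)
w(W(23))/p - 19559/111379 = (-142 + 2*(4*23²))/426333 - 19559/111379 = (-142 + 2*(4*529))*(1/426333) - 19559*1/111379 = (-142 + 2*2116)*(1/426333) - 19559/111379 = (-142 + 4232)*(1/426333) - 19559/111379 = 4090*(1/426333) - 19559/111379 = 4090/426333 - 19559/111379 = -7883107037/47484543207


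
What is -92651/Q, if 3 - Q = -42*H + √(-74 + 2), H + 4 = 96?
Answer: -119427139/4984587 - 185302*I*√2/4984587 ≈ -23.959 - 0.052573*I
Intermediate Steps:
H = 92 (H = -4 + 96 = 92)
Q = 3867 - 6*I*√2 (Q = 3 - (-42*92 + √(-74 + 2)) = 3 - (-3864 + √(-72)) = 3 - (-3864 + 6*I*√2) = 3 + (3864 - 6*I*√2) = 3867 - 6*I*√2 ≈ 3867.0 - 8.4853*I)
-92651/Q = -92651/(3867 - 6*I*√2)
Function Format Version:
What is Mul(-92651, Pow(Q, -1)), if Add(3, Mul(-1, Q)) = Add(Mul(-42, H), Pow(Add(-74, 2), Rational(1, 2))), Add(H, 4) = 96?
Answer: Add(Rational(-119427139, 4984587), Mul(Rational(-185302, 4984587), I, Pow(2, Rational(1, 2)))) ≈ Add(-23.959, Mul(-0.052573, I))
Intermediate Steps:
H = 92 (H = Add(-4, 96) = 92)
Q = Add(3867, Mul(-6, I, Pow(2, Rational(1, 2)))) (Q = Add(3, Mul(-1, Add(Mul(-42, 92), Pow(Add(-74, 2), Rational(1, 2))))) = Add(3, Mul(-1, Add(-3864, Pow(-72, Rational(1, 2))))) = Add(3, Mul(-1, Add(-3864, Mul(6, I, Pow(2, Rational(1, 2)))))) = Add(3, Add(3864, Mul(-6, I, Pow(2, Rational(1, 2))))) = Add(3867, Mul(-6, I, Pow(2, Rational(1, 2)))) ≈ Add(3867.0, Mul(-8.4853, I)))
Mul(-92651, Pow(Q, -1)) = Mul(-92651, Pow(Add(3867, Mul(-6, I, Pow(2, Rational(1, 2)))), -1))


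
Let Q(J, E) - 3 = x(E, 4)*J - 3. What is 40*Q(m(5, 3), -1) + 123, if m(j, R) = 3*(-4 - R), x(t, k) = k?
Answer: -3237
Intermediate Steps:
m(j, R) = -12 - 3*R
Q(J, E) = 4*J (Q(J, E) = 3 + (4*J - 3) = 3 + (-3 + 4*J) = 4*J)
40*Q(m(5, 3), -1) + 123 = 40*(4*(-12 - 3*3)) + 123 = 40*(4*(-12 - 9)) + 123 = 40*(4*(-21)) + 123 = 40*(-84) + 123 = -3360 + 123 = -3237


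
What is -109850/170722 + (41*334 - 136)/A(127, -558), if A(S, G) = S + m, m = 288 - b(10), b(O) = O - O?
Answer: 1134530563/35424815 ≈ 32.026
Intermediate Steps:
b(O) = 0
m = 288 (m = 288 - 1*0 = 288 + 0 = 288)
A(S, G) = 288 + S (A(S, G) = S + 288 = 288 + S)
-109850/170722 + (41*334 - 136)/A(127, -558) = -109850/170722 + (41*334 - 136)/(288 + 127) = -109850*1/170722 + (13694 - 136)/415 = -54925/85361 + 13558*(1/415) = -54925/85361 + 13558/415 = 1134530563/35424815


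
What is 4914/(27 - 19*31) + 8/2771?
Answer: -6806099/778651 ≈ -8.7409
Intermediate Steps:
4914/(27 - 19*31) + 8/2771 = 4914/(27 - 589) + 8*(1/2771) = 4914/(-562) + 8/2771 = 4914*(-1/562) + 8/2771 = -2457/281 + 8/2771 = -6806099/778651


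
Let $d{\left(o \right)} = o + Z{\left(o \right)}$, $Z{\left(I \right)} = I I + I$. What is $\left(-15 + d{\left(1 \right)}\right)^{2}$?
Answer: $144$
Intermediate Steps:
$Z{\left(I \right)} = I + I^{2}$ ($Z{\left(I \right)} = I^{2} + I = I + I^{2}$)
$d{\left(o \right)} = o + o \left(1 + o\right)$
$\left(-15 + d{\left(1 \right)}\right)^{2} = \left(-15 + 1 \left(2 + 1\right)\right)^{2} = \left(-15 + 1 \cdot 3\right)^{2} = \left(-15 + 3\right)^{2} = \left(-12\right)^{2} = 144$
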